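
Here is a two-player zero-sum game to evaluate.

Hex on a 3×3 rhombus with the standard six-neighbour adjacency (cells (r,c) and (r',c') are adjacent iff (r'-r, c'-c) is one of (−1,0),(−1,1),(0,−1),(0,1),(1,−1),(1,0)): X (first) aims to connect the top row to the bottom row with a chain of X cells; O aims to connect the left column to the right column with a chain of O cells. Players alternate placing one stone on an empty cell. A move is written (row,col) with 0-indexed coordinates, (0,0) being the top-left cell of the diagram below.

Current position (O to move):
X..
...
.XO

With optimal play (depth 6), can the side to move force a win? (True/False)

O winning at [X../.../.XO]: True

[X../.../.XO] O move#1: (0,1):-1/XO./.../.XO, (0,2):-1/X.O/.../.XO, (1,0):-1/X../O../.XO, (1,1):+1/X../.O./.XO*, (1,2):-1/X../..O/.XO, (2,0):-1/X../.../OXO
[X../.O./.XO] X move#2: (0,1):-1/XX./.O./.XO*, (0,2):-1/X.X/.O./.XO, (1,0):-1/X../XO./.XO, (1,2):-1/X../.OX/.XO, (2,0):-1/X../.O./XXO
[XX./.O./.XO] O move#3: (0,2):+1/XXO/.O./.XO*, (1,0):+1/XX./OO./.XO, (1,2):+1/XX./.OO/.XO, (2,0):+1/XX./.O./OXO
[XXO/.O./.XO] X move#4: (1,0):-1/XXO/XO./.XO*, (1,2):-1/XXO/.OX/.XO, (2,0):-1/XXO/.O./XXO
[XXO/XO./.XO] O move#5: (1,2):-1/XXO/XOO/.XO, (2,0):+1/XXO/XO./OXO*
[XXO/XO./OXO] end (terminal -1, X#6); searched X../.../.XO to 6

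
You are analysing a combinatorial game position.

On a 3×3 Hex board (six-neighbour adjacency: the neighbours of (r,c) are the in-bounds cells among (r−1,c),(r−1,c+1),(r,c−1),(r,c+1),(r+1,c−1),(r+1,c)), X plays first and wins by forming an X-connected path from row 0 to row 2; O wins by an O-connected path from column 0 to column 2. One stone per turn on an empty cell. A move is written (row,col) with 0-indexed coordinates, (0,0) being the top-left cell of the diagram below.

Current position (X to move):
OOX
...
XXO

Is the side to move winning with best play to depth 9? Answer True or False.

X winning at [OOX/.../XXO]: True

[OOX/.../XXO] X move#1: (1,0):+1/OOX/X../XXO*, (1,1):+1/OOX/.X./XXO, (1,2):+1/OOX/..X/XXO
[OOX/X../XXO] O move#2: (1,1):-1/OOX/XO./XXO*, (1,2):-1/OOX/X.O/XXO
[OOX/XO./XXO] X move#3: (1,2):+1/OOX/XOX/XXO*
[OOX/XOX/XXO] end (terminal -1, O#4); searched OOX/.../XXO to 9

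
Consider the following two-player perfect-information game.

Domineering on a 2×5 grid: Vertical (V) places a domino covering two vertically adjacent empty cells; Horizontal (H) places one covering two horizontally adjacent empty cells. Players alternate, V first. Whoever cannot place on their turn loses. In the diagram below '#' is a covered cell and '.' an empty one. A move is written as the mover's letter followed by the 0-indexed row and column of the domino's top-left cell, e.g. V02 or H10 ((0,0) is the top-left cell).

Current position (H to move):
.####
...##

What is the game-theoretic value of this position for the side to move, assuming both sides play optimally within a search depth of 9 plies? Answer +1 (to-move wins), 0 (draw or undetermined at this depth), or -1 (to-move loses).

value(.####/...##, H) = +1

[.####/...##] H move#1: H10:+1/.####/##.##*, H11:-1/.####/.####
[.####/##.##] end (terminal -1, V#2); searched .####/...## to 9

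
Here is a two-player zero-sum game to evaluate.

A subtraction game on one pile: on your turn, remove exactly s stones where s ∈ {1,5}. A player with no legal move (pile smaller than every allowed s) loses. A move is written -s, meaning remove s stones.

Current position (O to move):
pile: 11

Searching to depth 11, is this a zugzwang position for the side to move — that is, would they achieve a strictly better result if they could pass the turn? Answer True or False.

p1 O@[11]: -1[10]+1* -5[6]+1
p2 X@[10]: -1[9]-1* -5[5]-1
p3 O@[9]: -1[8]+1* -5[4]+1
p4 X@[8]: -1[7]-1* -5[3]-1
p5 O@[7]: -1[6]+1* -5[2]+1
p6 X@[6]: -1[5]-1* -5[1]-1
p7 O@[5]: -1[4]+1* -5[0]+1
p8 X@[4]: -1[3]-1*
p9 O@[3]: -1[2]+1*
p10 X@[2]: -1[1]-1*
p11 O@[1]: -1[0]+1*
p12 X@[0] terminal -1; root [11] d11
if O skipped the turn, X would face:
~ p1 X@[11]: -1[10]+1* -5[6]+1
~ p2 O@[10]: -1[9]-1* -5[5]-1
~ p3 X@[9]: -1[8]+1* -5[4]+1
~ p4 O@[8]: -1[7]-1* -5[3]-1
~ p5 X@[7]: -1[6]+1* -5[2]+1
~ p6 O@[6]: -1[5]-1* -5[1]-1
~ p7 X@[5]: -1[4]+1* -5[0]+1
~ p8 O@[4]: -1[3]-1*
~ p9 X@[3]: -1[2]+1*
~ p10 O@[2]: -1[1]-1*
~ p11 X@[1]: -1[0]+1*
~ p12 O@[0] terminal -1; root [11] d11
compare (O): move=+1 vs pass=-1

zugzwang(11, O) = False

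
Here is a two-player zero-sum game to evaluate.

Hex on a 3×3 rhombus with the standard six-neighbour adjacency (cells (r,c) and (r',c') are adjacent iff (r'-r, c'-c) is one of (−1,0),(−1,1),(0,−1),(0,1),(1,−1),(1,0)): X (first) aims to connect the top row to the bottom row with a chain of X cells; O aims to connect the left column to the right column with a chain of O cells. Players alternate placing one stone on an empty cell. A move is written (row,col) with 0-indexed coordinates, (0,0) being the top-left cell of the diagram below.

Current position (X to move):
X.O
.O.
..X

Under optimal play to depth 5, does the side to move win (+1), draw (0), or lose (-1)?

value(X.O/.O./..X, X) = -1

[X.O/.O./..X] X move#1: (0,1):-1/XXO/.O./..X*, (1,0):-1/X.O/XO./..X, (1,2):-1/X.O/.OX/..X, (2,0):-1/X.O/.O./X.X, (2,1):-1/X.O/.O./.XX
[XXO/.O./..X] O move#2: (1,0):+1/XXO/OO./..X*, (1,2):+1/XXO/.OO/..X, (2,0):+1/XXO/.O./O.X, (2,1):+1/XXO/.O./.OX
[XXO/OO./..X] end (terminal -1, X#3); searched X.O/.O./..X to 5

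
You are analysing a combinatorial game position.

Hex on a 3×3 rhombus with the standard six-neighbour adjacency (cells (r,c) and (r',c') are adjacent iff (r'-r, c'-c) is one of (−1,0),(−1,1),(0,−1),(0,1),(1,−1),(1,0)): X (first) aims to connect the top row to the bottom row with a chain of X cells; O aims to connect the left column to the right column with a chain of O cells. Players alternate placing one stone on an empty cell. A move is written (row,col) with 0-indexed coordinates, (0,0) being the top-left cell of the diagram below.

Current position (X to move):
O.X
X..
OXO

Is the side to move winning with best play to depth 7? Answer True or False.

X winning at [O.X/X../OXO]: True

p1 X@[O.X/X../OXO]: (0,1)[OXX/X../OXO]+1* (1,1)[O.X/XX./OXO]+1 (1,2)[O.X/X.X/OXO]+1
p2 O@[OXX/X../OXO]: (1,1)[OXX/XO./OXO]-1* (1,2)[OXX/X.O/OXO]-1
p3 X@[OXX/XO./OXO]: (1,2)[OXX/XOX/OXO]+1*
p4 O@[OXX/XOX/OXO] terminal -1; root [O.X/X../OXO] d7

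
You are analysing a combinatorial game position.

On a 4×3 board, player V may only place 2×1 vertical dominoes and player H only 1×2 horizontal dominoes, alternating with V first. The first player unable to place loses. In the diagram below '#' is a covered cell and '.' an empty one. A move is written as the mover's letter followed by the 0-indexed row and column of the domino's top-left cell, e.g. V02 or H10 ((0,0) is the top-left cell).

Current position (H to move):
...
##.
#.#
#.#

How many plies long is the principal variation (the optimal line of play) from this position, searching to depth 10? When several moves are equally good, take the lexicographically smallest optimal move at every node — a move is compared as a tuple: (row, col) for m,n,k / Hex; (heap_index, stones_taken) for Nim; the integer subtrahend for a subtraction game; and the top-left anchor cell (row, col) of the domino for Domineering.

PV length from [.../##./#.#/#.#]: 2 plies

ply 1, H at .../##./#.#/#.# | H00=-1→##./##./#.#/#.#*; H01=-1→.##/##./#.#/#.#
ply 2, V at ##./##./#.#/#.# | V02=+1→###/###/#.#/#.#*; V21=+1→##./##./###/###
ply 3: ###/###/#.#/#.# is terminal -1 (H); from .../##./#.#/#.# depth 10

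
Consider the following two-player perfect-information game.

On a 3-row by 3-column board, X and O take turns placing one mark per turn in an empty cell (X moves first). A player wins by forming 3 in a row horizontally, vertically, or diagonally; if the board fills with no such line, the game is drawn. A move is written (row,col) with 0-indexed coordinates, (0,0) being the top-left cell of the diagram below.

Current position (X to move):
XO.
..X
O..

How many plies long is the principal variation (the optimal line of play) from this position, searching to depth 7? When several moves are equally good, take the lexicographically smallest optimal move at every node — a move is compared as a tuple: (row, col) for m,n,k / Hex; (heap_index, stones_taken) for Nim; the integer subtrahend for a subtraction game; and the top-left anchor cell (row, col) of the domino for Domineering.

p1 X@[XO./..X/O..]: (0,2)[XOX/..X/O..]+0 (1,0)[XO./X.X/O..]-1 (1,1)[XO./.XX/O..]+1* (2,1)[XO./..X/OX.]+0 (2,2)[XO./..X/O.X]+1
p2 O@[XO./.XX/O..]: (0,2)[XOO/.XX/O..]-1* (1,0)[XO./OXX/O..]-1 (2,1)[XO./.XX/OO.]-1 (2,2)[XO./.XX/O.O]-1
p3 X@[XOO/.XX/O..]: (1,0)[XOO/XXX/O..]+1* (2,1)[XOO/.XX/OX.]+1 (2,2)[XOO/.XX/O.X]+1
p4 O@[XOO/XXX/O..] terminal -1; root [XO./..X/O..] d7

PV length from [XO./..X/O..]: 3 plies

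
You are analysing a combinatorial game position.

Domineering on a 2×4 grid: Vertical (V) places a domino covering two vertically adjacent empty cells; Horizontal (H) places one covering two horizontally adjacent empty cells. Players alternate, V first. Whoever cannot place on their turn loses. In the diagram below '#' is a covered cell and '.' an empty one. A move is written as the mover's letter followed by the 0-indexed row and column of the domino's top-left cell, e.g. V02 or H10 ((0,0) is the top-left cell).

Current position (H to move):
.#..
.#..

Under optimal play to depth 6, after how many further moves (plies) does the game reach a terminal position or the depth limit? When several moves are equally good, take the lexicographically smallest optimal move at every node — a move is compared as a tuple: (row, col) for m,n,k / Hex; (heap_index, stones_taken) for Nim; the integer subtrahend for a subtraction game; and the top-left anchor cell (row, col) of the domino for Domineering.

PV length from [.#../.#..]: 3 plies

p1 H@[.#../.#..]: H02[.###/.#..]+1* H12[.#../.###]+1
p2 V@[.###/.#..]: V00[####/##..]-1*
p3 H@[####/##..]: H12[####/####]+1*
p4 V@[####/####] terminal -1; root [.#../.#..] d6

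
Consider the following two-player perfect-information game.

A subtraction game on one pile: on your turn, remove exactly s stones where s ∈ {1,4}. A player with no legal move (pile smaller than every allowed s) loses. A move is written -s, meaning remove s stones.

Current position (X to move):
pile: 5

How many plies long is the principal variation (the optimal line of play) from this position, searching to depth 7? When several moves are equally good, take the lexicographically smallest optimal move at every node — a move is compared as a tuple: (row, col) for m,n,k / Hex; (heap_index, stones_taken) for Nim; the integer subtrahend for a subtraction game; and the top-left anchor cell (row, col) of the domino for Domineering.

PV length from [5]: 2 plies

ply 1, X at 5 | -1=-1→4*; -4=-1→1
ply 2, O at 4 | -1=-1→3; -4=+1→0*
ply 3: 0 is terminal -1 (X); from 5 depth 7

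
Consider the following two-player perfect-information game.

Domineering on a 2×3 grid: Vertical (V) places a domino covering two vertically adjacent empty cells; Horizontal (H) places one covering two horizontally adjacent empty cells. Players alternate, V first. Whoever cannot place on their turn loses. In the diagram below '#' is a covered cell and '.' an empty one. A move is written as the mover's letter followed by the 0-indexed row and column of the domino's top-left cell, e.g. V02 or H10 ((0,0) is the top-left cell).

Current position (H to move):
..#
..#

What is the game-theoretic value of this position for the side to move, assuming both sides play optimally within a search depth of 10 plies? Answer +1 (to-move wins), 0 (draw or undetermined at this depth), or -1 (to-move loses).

ply 1, H at ..#/..# | H00=+1→###/..#*; H10=+1→..#/###
ply 2: ###/..# is terminal -1 (V); from ..#/..# depth 10

value(..#/..#, H) = +1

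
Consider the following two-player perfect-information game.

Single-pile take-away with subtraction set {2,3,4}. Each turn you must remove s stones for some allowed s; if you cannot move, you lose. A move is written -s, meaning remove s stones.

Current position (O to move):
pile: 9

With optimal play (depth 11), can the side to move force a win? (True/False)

O winning at [9]: True

p1 O@[9]: -2[7]+1* -3[6]+1 -4[5]-1
p2 X@[7]: -2[5]-1* -3[4]-1 -4[3]-1
p3 O@[5]: -2[3]-1 -3[2]-1 -4[1]+1*
p4 X@[1] terminal -1; root [9] d11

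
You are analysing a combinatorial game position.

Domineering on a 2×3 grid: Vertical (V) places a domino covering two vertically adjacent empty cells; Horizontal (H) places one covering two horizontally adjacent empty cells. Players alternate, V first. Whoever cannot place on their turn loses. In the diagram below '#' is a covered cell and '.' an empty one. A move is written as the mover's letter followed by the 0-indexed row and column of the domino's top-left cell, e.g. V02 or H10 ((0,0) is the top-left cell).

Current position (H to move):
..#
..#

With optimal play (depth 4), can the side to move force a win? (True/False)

H winning at [..#/..#]: True

[..#/..#] H move#1: H00:+1/###/..#*, H10:+1/..#/###
[###/..#] end (terminal -1, V#2); searched ..#/..# to 4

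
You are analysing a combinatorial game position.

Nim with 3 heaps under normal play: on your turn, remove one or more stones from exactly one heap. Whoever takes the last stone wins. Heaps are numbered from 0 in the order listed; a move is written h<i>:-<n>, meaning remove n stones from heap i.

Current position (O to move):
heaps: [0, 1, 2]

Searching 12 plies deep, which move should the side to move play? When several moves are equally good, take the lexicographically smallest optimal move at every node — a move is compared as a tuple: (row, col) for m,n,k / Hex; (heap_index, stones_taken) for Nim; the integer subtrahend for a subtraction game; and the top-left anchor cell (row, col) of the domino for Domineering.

O's best at [(0,1,2)]: h2:-1

[(0,1,2)] O move#1: h1:-1:-1/(0,0,2), h2:-1:+1/(0,1,1)*, h2:-2:-1/(0,1,0)
[(0,1,1)] X move#2: h1:-1:-1/(0,0,1)*, h2:-1:-1/(0,1,0)
[(0,0,1)] O move#3: h2:-1:+1/(0,0,0)*
[(0,0,0)] end (terminal -1, X#4); searched (0,1,2) to 12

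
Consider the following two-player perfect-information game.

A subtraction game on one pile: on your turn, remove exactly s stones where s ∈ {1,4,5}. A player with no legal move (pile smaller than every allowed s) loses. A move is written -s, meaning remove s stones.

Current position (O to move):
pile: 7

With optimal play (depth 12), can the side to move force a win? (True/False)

O winning at [7]: True

p1 O@[7]: -1[6]-1 -4[3]-1 -5[2]+1*
p2 X@[2]: -1[1]-1*
p3 O@[1]: -1[0]+1*
p4 X@[0] terminal -1; root [7] d12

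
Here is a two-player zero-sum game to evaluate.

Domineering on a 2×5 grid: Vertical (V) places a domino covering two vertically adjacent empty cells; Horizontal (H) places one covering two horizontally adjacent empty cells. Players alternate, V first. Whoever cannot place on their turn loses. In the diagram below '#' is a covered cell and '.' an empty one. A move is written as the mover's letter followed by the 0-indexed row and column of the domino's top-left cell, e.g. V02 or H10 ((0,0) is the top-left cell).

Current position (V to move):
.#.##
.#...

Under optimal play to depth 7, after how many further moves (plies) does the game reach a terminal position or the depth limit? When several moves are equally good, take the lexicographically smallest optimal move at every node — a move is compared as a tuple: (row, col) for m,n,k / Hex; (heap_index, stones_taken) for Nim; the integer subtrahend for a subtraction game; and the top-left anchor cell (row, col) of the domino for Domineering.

[.#.##/.#...] V move#1: V00:-1/##.##/##..., V02:+1/.####/.##..*
[.####/.##..] H move#2: H13:-1/.####/.####*
[.####/.####] V move#3: V00:+1/#####/#####*
[#####/#####] end (terminal -1, H#4); searched .#.##/.#... to 7

PV length from [.#.##/.#...]: 3 plies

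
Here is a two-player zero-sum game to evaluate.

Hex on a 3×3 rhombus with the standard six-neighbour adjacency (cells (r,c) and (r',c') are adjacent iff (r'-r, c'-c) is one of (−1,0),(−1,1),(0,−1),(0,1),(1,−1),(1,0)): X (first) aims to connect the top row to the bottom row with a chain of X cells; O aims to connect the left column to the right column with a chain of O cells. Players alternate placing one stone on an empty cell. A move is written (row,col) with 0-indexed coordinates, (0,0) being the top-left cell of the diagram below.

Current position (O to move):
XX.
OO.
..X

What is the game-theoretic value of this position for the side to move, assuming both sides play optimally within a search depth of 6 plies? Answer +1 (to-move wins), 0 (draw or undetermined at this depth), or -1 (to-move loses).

[XX./OO./..X] O move#1: (0,2):+1/XXO/OO./..X*, (1,2):+1/XX./OOO/..X, (2,0):+1/XX./OO./O.X, (2,1):+1/XX./OO./.OX
[XXO/OO./..X] end (terminal -1, X#2); searched XX./OO./..X to 6

value(XX./OO./..X, O) = +1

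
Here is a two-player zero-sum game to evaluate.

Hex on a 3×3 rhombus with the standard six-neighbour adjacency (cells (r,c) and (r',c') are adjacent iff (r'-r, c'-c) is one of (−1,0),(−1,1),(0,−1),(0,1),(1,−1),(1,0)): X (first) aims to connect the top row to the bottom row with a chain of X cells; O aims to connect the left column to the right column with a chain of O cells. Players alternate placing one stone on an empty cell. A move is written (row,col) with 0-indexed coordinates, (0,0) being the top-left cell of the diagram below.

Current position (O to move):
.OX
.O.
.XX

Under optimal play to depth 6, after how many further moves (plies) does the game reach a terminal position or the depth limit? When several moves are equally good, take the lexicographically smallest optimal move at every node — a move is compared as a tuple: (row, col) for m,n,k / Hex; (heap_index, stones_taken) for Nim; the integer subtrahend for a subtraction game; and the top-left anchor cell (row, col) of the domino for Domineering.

PV length from [.OX/.O./.XX]: 3 plies

p1 O@[.OX/.O./.XX]: (0,0)[OOX/.O./.XX]-1 (1,0)[.OX/OO./.XX]-1 (1,2)[.OX/.OO/.XX]+1* (2,0)[.OX/.O./OXX]-1
p2 X@[.OX/.OO/.XX]: (0,0)[XOX/.OO/.XX]-1* (1,0)[.OX/XOO/.XX]-1 (2,0)[.OX/.OO/XXX]-1
p3 O@[XOX/.OO/.XX]: (1,0)[XOX/OOO/.XX]+1* (2,0)[XOX/.OO/OXX]+1
p4 X@[XOX/OOO/.XX] terminal -1; root [.OX/.O./.XX] d6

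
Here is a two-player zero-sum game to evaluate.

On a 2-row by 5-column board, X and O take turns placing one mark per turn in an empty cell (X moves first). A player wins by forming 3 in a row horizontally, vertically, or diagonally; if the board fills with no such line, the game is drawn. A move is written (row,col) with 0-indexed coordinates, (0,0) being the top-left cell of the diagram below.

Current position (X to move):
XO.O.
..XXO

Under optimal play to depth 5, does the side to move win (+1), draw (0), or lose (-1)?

value(XO.O./..XXO, X) = +1

p1 X@[XO.O./..XXO]: (0,2)[XOXO./..XXO]+0 (0,4)[XO.OX/..XXO]-1 (1,0)[XO.O./X.XXO]-1 (1,1)[XO.O./.XXXO]+1*
p2 O@[XO.O./.XXXO] terminal -1; root [XO.O./..XXO] d5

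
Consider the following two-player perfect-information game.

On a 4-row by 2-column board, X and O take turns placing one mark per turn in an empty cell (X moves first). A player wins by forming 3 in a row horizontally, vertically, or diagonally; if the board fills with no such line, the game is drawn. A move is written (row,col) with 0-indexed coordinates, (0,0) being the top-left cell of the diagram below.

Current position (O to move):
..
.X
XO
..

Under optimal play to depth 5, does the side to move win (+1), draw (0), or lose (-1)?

p1 O@[../.X/XO/..]: (0,0)[O./.X/XO/..]+0* (0,1)[.O/.X/XO/..]-1 (1,0)[../OX/XO/..]+0 (3,0)[../.X/XO/O.]+0 (3,1)[../.X/XO/.O]-1
p2 X@[O./.X/XO/..]: (0,1)[OX/.X/XO/..]+0* (1,0)[O./XX/XO/..]+0 (3,0)[O./.X/XO/X.]+0 (3,1)[O./.X/XO/.X]+0
p3 O@[OX/.X/XO/..]: (1,0)[OX/OX/XO/..]+0* (3,0)[OX/.X/XO/O.]+0 (3,1)[OX/.X/XO/.O]+0
p4 X@[OX/OX/XO/..]: (3,0)[OX/OX/XO/X.]+0* (3,1)[OX/OX/XO/.X]+0
p5 O@[OX/OX/XO/X.]: (3,1)[OX/OX/XO/XO]+0*
p6 X@[OX/OX/XO/XO] terminal +0; root [../.X/XO/..] d5

value(../.X/XO/.., O) = 0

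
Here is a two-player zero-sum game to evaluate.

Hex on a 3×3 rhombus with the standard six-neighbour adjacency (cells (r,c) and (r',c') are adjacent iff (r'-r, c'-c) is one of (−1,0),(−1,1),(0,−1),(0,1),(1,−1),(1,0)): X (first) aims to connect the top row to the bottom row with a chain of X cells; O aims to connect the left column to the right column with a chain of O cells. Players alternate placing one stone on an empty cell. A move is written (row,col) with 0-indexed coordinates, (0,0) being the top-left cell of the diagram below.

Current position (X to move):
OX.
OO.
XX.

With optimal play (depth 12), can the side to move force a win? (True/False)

[OX./OO./XX.] X move#1: (0,2):-1/OXX/OO./XX.*, (1,2):-1/OX./OOX/XX., (2,2):-1/OX./OO./XXX
[OXX/OO./XX.] O move#2: (1,2):+1/OXX/OOO/XX.*, (2,2):-1/OXX/OO./XXO
[OXX/OOO/XX.] end (terminal -1, X#3); searched OX./OO./XX. to 12

X winning at [OX./OO./XX.]: False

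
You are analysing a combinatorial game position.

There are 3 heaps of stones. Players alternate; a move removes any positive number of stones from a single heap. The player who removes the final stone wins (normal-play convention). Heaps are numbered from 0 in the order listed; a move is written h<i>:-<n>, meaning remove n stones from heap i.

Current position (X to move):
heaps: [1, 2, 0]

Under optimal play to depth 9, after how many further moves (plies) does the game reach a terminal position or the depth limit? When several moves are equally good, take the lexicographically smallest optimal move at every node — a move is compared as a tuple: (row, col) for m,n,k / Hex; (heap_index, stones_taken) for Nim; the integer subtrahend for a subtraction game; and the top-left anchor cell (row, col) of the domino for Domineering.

ply 1, X at (1,2,0) | h0:-1=-1→(0,2,0); h1:-1=+1→(1,1,0)*; h1:-2=-1→(1,0,0)
ply 2, O at (1,1,0) | h0:-1=-1→(0,1,0)*; h1:-1=-1→(1,0,0)
ply 3, X at (0,1,0) | h1:-1=+1→(0,0,0)*
ply 4: (0,0,0) is terminal -1 (O); from (1,2,0) depth 9

PV length from [(1,2,0)]: 3 plies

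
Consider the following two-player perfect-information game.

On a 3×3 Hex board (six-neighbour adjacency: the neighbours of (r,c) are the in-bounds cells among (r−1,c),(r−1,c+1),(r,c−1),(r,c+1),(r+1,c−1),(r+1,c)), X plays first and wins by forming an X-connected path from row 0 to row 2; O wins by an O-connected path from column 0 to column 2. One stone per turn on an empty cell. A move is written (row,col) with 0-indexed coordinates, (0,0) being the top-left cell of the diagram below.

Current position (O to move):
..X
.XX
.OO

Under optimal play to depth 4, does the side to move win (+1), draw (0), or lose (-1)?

p1 O@[..X/.XX/.OO]: (0,0)[O.X/.XX/.OO]-1 (0,1)[.OX/.XX/.OO]-1 (1,0)[..X/OXX/.OO]-1 (2,0)[..X/.XX/OOO]+1*
p2 X@[..X/.XX/OOO] terminal -1; root [..X/.XX/.OO] d4

value(..X/.XX/.OO, O) = +1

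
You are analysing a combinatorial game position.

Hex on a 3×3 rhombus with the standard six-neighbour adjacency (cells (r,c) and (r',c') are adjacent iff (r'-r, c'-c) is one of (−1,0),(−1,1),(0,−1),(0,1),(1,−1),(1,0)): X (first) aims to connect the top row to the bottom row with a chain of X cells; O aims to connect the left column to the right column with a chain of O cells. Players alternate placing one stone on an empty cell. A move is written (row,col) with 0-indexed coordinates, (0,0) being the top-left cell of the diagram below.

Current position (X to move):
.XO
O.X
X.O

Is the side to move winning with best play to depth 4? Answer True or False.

[.XO/O.X/X.O] X move#1: (0,0):-1/XXO/O.X/X.O, (1,1):+1/.XO/OXX/X.O*, (2,1):-1/.XO/O.X/XXO
[.XO/OXX/X.O] end (terminal -1, O#2); searched .XO/O.X/X.O to 4

X winning at [.XO/O.X/X.O]: True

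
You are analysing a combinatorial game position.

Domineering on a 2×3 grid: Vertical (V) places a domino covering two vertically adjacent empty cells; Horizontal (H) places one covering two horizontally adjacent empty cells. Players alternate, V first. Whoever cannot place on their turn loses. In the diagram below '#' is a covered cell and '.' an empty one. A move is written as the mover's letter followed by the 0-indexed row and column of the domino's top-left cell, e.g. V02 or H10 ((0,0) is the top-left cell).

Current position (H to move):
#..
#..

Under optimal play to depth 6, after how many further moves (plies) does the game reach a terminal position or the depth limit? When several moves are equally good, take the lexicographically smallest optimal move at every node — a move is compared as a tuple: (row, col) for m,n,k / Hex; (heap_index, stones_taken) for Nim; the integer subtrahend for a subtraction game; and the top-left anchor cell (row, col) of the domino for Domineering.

p1 H@[#../#..]: H01[###/#..]+1* H11[#../###]+1
p2 V@[###/#..] terminal -1; root [#../#..] d6

PV length from [#../#..]: 1 ply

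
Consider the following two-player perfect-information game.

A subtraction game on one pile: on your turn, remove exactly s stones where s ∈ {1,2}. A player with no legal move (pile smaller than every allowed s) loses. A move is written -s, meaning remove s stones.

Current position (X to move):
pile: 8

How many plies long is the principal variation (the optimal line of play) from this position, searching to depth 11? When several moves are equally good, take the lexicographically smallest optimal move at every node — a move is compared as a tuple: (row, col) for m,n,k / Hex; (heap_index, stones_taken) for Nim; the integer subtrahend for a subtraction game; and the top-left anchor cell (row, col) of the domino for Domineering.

p1 X@[8]: -1[7]-1 -2[6]+1*
p2 O@[6]: -1[5]-1* -2[4]-1
p3 X@[5]: -1[4]-1 -2[3]+1*
p4 O@[3]: -1[2]-1* -2[1]-1
p5 X@[2]: -1[1]-1 -2[0]+1*
p6 O@[0] terminal -1; root [8] d11

PV length from [8]: 5 plies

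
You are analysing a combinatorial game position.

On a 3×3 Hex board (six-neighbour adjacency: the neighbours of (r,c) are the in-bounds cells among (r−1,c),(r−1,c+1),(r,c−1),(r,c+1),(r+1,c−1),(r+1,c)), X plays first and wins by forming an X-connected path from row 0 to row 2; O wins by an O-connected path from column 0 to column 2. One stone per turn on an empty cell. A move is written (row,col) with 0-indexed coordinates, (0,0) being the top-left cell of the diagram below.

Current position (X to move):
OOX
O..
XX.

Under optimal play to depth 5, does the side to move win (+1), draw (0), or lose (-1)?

p1 X@[OOX/O../XX.]: (1,1)[OOX/OX./XX.]+1* (1,2)[OOX/O.X/XX.]+1 (2,2)[OOX/O../XXX]+1
p2 O@[OOX/OX./XX.] terminal -1; root [OOX/O../XX.] d5

value(OOX/O../XX., X) = +1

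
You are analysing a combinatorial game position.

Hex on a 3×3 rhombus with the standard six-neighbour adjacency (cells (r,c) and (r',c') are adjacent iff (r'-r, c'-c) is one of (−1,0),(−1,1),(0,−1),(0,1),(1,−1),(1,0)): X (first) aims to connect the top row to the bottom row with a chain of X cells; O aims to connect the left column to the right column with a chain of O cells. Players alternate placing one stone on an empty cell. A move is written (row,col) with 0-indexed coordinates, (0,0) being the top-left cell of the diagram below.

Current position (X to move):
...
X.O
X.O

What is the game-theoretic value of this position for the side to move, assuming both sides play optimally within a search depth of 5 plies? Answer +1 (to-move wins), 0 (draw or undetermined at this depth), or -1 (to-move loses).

value(.../X.O/X.O, X) = +1

p1 X@[.../X.O/X.O]: (0,0)[X../X.O/X.O]+1* (0,1)[.X./X.O/X.O]+1 (0,2)[..X/X.O/X.O]+1 (1,1)[.../XXO/X.O]+1 (2,1)[.../X.O/XXO]+1
p2 O@[X../X.O/X.O] terminal -1; root [.../X.O/X.O] d5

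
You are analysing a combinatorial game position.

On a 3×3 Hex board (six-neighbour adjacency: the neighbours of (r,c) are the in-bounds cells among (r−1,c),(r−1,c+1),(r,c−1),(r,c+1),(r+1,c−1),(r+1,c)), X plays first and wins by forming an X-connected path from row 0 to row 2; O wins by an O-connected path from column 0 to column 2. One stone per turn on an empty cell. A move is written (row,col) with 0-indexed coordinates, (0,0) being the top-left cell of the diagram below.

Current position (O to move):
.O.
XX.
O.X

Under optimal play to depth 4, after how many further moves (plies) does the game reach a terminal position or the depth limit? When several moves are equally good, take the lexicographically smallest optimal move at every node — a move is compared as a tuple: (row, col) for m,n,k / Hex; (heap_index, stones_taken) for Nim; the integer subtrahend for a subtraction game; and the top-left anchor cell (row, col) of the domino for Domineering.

PV length from [.O./XX./O.X]: 4 plies

ply 1, O at .O./XX./O.X | (0,0)=-1→OO./XX./O.X*; (0,2)=-1→.OO/XX./O.X; (1,2)=-1→.O./XXO/O.X; (2,1)=-1→.O./XX./OOX
ply 2, X at OO./XX./O.X | (0,2)=+1→OOX/XX./O.X*; (1,2)=-1→OO./XXX/O.X; (2,1)=-1→OO./XX./OXX
ply 3, O at OOX/XX./O.X | (1,2)=-1→OOX/XXO/O.X*; (2,1)=-1→OOX/XX./OOX
ply 4, X at OOX/XXO/O.X | (2,1)=+1→OOX/XXO/OXX*
ply 5: OOX/XXO/OXX is terminal -1 (O); from .O./XX./O.X depth 4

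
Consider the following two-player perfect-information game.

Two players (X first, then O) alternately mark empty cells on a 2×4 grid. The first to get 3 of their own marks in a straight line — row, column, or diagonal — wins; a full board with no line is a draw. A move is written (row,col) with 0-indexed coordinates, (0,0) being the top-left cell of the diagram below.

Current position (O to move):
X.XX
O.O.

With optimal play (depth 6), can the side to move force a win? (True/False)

ply 1, O at X.XX/O.O. | (0,1)=+0→XOXX/O.O.; (1,1)=+1→X.XX/OOO.*; (1,3)=-1→X.XX/O.OO
ply 2: X.XX/OOO. is terminal -1 (X); from X.XX/O.O. depth 6

O winning at [X.XX/O.O.]: True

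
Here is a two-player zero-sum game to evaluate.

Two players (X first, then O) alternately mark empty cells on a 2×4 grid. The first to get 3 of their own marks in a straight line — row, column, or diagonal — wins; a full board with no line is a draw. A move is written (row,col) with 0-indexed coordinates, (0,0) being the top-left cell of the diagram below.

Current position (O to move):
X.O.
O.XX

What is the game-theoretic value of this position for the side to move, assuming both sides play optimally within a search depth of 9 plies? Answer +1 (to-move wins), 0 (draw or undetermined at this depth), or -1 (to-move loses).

[X.O./O.XX] O move#1: (0,1):-1/XOO./O.XX, (0,3):-1/X.OO/O.XX, (1,1):+0/X.O./OOXX*
[X.O./OOXX] X move#2: (0,1):+0/XXO./OOXX*, (0,3):+0/X.OX/OOXX
[XXO./OOXX] O move#3: (0,3):+0/XXOO/OOXX*
[XXOO/OOXX] end (terminal +0, X#4); searched X.O./O.XX to 9

value(X.O./O.XX, O) = 0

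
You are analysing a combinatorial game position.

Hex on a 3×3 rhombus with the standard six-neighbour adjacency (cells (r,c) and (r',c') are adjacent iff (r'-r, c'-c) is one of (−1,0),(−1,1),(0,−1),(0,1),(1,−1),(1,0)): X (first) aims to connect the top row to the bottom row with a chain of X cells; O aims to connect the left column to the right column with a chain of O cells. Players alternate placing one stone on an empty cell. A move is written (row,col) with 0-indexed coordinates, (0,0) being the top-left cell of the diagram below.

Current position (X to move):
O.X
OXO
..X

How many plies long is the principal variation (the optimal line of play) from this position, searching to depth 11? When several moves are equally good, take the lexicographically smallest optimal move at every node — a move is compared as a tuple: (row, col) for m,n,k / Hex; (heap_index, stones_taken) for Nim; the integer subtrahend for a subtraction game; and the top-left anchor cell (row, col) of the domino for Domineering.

[O.X/OXO/..X] X move#1: (0,1):+1/OXX/OXO/..X*, (2,0):+1/O.X/OXO/X.X, (2,1):+1/O.X/OXO/.XX
[OXX/OXO/..X] O move#2: (2,0):-1/OXX/OXO/O.X*, (2,1):-1/OXX/OXO/.OX
[OXX/OXO/O.X] X move#3: (2,1):+1/OXX/OXO/OXX*
[OXX/OXO/OXX] end (terminal -1, O#4); searched O.X/OXO/..X to 11

PV length from [O.X/OXO/..X]: 3 plies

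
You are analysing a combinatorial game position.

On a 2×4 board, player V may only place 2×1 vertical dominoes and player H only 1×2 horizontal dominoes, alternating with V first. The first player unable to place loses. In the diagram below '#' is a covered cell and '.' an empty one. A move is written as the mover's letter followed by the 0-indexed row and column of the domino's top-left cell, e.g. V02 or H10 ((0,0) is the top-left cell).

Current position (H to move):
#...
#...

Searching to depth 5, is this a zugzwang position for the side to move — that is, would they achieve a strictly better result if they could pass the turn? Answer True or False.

ply 1, H at #.../#... | H01=+1→###./#...*; H02=+1→#.##/#...; H11=+1→#.../###.; H12=+1→#.../#.##
ply 2, V at ###./#... | V03=-1→####/#..#*
ply 3, H at ####/#..# | H11=+1→####/####*
ply 4: ####/#### is terminal -1 (V); from #.../#... depth 5
pass branch (V moves first from the same position):
  | ply 1, V at #.../#... | V01=-1→##../##..; V02=+1→#.#./#.#.*; V03=-1→#..#/#..#
  | ply 2: #.#./#.#. is terminal -1 (H); from #.../#... depth 5
H moving scores +1; H passing scores -1

zugzwang(#.../#..., H) = False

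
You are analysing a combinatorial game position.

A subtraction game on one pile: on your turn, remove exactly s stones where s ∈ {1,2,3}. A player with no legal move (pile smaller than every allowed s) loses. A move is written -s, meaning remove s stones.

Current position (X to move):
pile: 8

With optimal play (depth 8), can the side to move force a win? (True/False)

X winning at [8]: False

p1 X@[8]: -1[7]-1* -2[6]-1 -3[5]-1
p2 O@[7]: -1[6]-1 -2[5]-1 -3[4]+1*
p3 X@[4]: -1[3]-1* -2[2]-1 -3[1]-1
p4 O@[3]: -1[2]-1 -2[1]-1 -3[0]+1*
p5 X@[0] terminal -1; root [8] d8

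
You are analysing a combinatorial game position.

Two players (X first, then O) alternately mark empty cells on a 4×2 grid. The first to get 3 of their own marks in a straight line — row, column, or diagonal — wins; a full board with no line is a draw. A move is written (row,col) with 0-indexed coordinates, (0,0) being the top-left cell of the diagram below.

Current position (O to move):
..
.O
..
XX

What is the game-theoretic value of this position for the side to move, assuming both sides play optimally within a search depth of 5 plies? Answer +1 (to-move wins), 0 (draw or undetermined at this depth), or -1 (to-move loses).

ply 1, O at ../.O/../XX | (0,0)=+0→O./.O/../XX*; (0,1)=+0→.O/.O/../XX; (1,0)=+0→../OO/../XX; (2,0)=+0→../.O/O./XX; (2,1)=+0→../.O/.O/XX
ply 2, X at O./.O/../XX | (0,1)=+0→OX/.O/../XX*; (1,0)=+0→O./XO/../XX; (2,0)=+0→O./.O/X./XX; (2,1)=+0→O./.O/.X/XX
ply 3, O at OX/.O/../XX | (1,0)=+0→OX/OO/../XX*; (2,0)=+0→OX/.O/O./XX; (2,1)=+0→OX/.O/.O/XX
ply 4, X at OX/OO/../XX | (2,0)=+0→OX/OO/X./XX*; (2,1)=-1→OX/OO/.X/XX
ply 5, O at OX/OO/X./XX | (2,1)=+0→OX/OO/XO/XX*
ply 6: OX/OO/XO/XX is terminal +0 (X); from ../.O/../XX depth 5

value(../.O/../XX, O) = 0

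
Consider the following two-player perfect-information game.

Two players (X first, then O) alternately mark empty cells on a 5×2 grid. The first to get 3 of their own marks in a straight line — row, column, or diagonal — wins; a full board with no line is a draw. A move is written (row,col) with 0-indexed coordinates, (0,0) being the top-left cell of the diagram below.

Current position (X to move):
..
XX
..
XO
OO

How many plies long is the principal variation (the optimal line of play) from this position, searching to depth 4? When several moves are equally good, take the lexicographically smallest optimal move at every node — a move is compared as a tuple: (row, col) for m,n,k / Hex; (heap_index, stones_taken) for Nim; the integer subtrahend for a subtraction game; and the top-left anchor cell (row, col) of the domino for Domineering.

PV length from [../XX/../XO/OO]: 1 ply

[../XX/../XO/OO] X move#1: (0,0):-1/X./XX/../XO/OO, (0,1):-1/.X/XX/../XO/OO, (2,0):+1/../XX/X./XO/OO*, (2,1):+1/../XX/.X/XO/OO
[../XX/X./XO/OO] end (terminal -1, O#2); searched ../XX/../XO/OO to 4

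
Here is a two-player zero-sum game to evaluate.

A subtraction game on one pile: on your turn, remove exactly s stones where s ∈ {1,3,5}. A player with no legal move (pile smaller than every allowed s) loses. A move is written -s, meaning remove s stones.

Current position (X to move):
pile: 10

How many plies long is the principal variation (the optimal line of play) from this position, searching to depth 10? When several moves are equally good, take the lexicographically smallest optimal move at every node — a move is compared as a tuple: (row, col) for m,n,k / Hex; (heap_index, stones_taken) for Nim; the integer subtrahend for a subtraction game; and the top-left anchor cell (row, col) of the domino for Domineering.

[10] X move#1: -1:-1/9*, -3:-1/7, -5:-1/5
[9] O move#2: -1:+1/8*, -3:+1/6, -5:+1/4
[8] X move#3: -1:-1/7*, -3:-1/5, -5:-1/3
[7] O move#4: -1:+1/6*, -3:+1/4, -5:+1/2
[6] X move#5: -1:-1/5*, -3:-1/3, -5:-1/1
[5] O move#6: -1:+1/4*, -3:+1/2, -5:+1/0
[4] X move#7: -1:-1/3*, -3:-1/1
[3] O move#8: -1:+1/2*, -3:+1/0
[2] X move#9: -1:-1/1*
[1] O move#10: -1:+1/0*
[0] end (terminal -1, X#11); searched 10 to 10

PV length from [10]: 10 plies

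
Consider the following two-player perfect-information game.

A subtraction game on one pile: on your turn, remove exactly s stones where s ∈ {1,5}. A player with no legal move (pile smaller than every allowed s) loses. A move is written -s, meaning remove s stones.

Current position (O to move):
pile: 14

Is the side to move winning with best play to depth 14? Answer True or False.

O winning at [14]: False

ply 1, O at 14 | -1=-1→13*; -5=-1→9
ply 2, X at 13 | -1=+1→12*; -5=+1→8
ply 3, O at 12 | -1=-1→11*; -5=-1→7
ply 4, X at 11 | -1=+1→10*; -5=+1→6
ply 5, O at 10 | -1=-1→9*; -5=-1→5
ply 6, X at 9 | -1=+1→8*; -5=+1→4
ply 7, O at 8 | -1=-1→7*; -5=-1→3
ply 8, X at 7 | -1=+1→6*; -5=+1→2
ply 9, O at 6 | -1=-1→5*; -5=-1→1
ply 10, X at 5 | -1=+1→4*; -5=+1→0
ply 11, O at 4 | -1=-1→3*
ply 12, X at 3 | -1=+1→2*
ply 13, O at 2 | -1=-1→1*
ply 14, X at 1 | -1=+1→0*
ply 15: 0 is terminal -1 (O); from 14 depth 14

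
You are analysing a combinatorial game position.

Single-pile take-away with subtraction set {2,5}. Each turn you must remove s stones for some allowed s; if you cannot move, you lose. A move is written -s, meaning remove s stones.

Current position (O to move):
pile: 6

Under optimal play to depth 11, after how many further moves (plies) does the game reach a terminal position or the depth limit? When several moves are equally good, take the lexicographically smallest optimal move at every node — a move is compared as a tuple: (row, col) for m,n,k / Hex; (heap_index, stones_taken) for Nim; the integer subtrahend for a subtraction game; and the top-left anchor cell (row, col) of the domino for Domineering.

ply 1, O at 6 | -2=+1→4*; -5=+1→1
ply 2, X at 4 | -2=-1→2*
ply 3, O at 2 | -2=+1→0*
ply 4: 0 is terminal -1 (X); from 6 depth 11

PV length from [6]: 3 plies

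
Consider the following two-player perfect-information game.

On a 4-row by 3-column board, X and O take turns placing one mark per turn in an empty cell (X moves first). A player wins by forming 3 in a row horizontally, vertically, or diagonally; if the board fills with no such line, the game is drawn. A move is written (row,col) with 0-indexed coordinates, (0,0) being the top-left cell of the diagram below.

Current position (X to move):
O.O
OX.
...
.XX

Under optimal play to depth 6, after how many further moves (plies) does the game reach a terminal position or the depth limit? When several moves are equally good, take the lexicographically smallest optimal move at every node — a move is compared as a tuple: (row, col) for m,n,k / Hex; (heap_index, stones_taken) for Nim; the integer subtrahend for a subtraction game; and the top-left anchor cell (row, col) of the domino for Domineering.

[O.O/OX./.../.XX] X move#1: (0,1):-1/OXO/OX./.../.XX, (1,2):-1/O.O/OXX/.../.XX, (2,0):-1/O.O/OX./X../.XX, (2,1):+1/O.O/OX./.X./.XX*, (2,2):-1/O.O/OX./..X/.XX, (3,0):+1/O.O/OX./.../XXX
[O.O/OX./.X./.XX] end (terminal -1, O#2); searched O.O/OX./.../.XX to 6

PV length from [O.O/OX./.../.XX]: 1 ply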